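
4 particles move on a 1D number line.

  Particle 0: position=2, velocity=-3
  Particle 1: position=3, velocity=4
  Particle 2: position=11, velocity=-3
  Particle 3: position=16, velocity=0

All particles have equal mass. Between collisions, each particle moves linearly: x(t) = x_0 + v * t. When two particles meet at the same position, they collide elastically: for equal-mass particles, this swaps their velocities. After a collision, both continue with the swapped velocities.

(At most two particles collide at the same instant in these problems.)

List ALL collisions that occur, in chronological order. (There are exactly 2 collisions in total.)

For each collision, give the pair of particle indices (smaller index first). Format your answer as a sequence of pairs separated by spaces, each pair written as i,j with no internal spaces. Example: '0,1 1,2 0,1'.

Collision at t=8/7: particles 1 and 2 swap velocities; positions: p0=-10/7 p1=53/7 p2=53/7 p3=16; velocities now: v0=-3 v1=-3 v2=4 v3=0
Collision at t=13/4: particles 2 and 3 swap velocities; positions: p0=-31/4 p1=5/4 p2=16 p3=16; velocities now: v0=-3 v1=-3 v2=0 v3=4

Answer: 1,2 2,3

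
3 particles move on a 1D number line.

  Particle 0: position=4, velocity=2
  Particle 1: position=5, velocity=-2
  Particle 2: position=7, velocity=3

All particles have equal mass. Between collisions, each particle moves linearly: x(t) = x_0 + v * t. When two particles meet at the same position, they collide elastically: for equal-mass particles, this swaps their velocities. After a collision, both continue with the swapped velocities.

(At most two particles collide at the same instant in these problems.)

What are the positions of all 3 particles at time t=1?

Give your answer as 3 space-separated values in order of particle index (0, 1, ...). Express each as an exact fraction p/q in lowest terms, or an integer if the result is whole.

Collision at t=1/4: particles 0 and 1 swap velocities; positions: p0=9/2 p1=9/2 p2=31/4; velocities now: v0=-2 v1=2 v2=3
Advance to t=1 (no further collisions before then); velocities: v0=-2 v1=2 v2=3; positions = 3 6 10

Answer: 3 6 10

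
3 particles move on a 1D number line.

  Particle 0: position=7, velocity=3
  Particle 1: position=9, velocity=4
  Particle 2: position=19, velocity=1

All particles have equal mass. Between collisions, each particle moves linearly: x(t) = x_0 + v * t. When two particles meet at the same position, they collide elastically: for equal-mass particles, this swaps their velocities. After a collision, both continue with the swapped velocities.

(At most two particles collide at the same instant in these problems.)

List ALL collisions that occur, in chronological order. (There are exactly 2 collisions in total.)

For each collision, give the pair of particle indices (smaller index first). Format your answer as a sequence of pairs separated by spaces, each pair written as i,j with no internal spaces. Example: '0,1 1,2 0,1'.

Answer: 1,2 0,1

Derivation:
Collision at t=10/3: particles 1 and 2 swap velocities; positions: p0=17 p1=67/3 p2=67/3; velocities now: v0=3 v1=1 v2=4
Collision at t=6: particles 0 and 1 swap velocities; positions: p0=25 p1=25 p2=33; velocities now: v0=1 v1=3 v2=4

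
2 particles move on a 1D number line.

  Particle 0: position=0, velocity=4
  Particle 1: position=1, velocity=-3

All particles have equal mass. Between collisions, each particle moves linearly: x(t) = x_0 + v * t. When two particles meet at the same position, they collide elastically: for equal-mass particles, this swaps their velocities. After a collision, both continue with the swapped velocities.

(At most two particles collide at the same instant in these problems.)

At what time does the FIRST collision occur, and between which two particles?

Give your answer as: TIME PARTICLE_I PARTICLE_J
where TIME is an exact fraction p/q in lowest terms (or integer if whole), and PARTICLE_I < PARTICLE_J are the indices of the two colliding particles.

Answer: 1/7 0 1

Derivation:
Pair (0,1): pos 0,1 vel 4,-3 -> gap=1, closing at 7/unit, collide at t=1/7
Earliest collision: t=1/7 between 0 and 1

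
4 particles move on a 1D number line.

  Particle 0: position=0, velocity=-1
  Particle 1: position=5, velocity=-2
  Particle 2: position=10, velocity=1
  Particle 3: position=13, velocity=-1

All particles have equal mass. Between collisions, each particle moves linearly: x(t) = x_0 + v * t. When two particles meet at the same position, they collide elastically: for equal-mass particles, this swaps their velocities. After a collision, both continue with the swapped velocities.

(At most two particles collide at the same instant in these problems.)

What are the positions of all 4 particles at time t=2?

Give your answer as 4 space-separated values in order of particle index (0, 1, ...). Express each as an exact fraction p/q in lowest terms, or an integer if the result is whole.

Answer: -2 1 11 12

Derivation:
Collision at t=3/2: particles 2 and 3 swap velocities; positions: p0=-3/2 p1=2 p2=23/2 p3=23/2; velocities now: v0=-1 v1=-2 v2=-1 v3=1
Advance to t=2 (no further collisions before then); velocities: v0=-1 v1=-2 v2=-1 v3=1; positions = -2 1 11 12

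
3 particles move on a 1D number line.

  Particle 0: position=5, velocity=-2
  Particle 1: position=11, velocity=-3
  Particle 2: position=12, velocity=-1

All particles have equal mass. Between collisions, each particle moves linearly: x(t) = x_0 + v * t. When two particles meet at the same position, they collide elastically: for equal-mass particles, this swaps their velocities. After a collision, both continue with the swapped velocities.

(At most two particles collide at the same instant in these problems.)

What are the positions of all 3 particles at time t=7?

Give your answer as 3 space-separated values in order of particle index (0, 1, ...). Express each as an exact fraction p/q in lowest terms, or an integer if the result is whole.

Collision at t=6: particles 0 and 1 swap velocities; positions: p0=-7 p1=-7 p2=6; velocities now: v0=-3 v1=-2 v2=-1
Advance to t=7 (no further collisions before then); velocities: v0=-3 v1=-2 v2=-1; positions = -10 -9 5

Answer: -10 -9 5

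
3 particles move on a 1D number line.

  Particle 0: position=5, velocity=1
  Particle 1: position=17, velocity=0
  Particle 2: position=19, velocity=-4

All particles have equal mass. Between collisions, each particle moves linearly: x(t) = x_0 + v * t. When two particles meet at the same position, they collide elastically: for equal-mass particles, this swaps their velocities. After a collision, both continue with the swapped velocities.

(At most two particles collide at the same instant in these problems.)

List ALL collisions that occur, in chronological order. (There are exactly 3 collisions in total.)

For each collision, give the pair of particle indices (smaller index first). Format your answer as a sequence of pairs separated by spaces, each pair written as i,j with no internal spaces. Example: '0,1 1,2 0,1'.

Answer: 1,2 0,1 1,2

Derivation:
Collision at t=1/2: particles 1 and 2 swap velocities; positions: p0=11/2 p1=17 p2=17; velocities now: v0=1 v1=-4 v2=0
Collision at t=14/5: particles 0 and 1 swap velocities; positions: p0=39/5 p1=39/5 p2=17; velocities now: v0=-4 v1=1 v2=0
Collision at t=12: particles 1 and 2 swap velocities; positions: p0=-29 p1=17 p2=17; velocities now: v0=-4 v1=0 v2=1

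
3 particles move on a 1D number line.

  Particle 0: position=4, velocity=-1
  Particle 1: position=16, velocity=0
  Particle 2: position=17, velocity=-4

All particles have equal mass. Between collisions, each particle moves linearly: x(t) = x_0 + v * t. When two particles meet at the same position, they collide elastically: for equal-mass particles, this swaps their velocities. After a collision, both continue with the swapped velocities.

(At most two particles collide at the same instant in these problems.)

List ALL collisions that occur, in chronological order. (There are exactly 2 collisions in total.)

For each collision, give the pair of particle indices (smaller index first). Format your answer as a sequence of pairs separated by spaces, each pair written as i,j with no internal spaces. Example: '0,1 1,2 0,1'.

Collision at t=1/4: particles 1 and 2 swap velocities; positions: p0=15/4 p1=16 p2=16; velocities now: v0=-1 v1=-4 v2=0
Collision at t=13/3: particles 0 and 1 swap velocities; positions: p0=-1/3 p1=-1/3 p2=16; velocities now: v0=-4 v1=-1 v2=0

Answer: 1,2 0,1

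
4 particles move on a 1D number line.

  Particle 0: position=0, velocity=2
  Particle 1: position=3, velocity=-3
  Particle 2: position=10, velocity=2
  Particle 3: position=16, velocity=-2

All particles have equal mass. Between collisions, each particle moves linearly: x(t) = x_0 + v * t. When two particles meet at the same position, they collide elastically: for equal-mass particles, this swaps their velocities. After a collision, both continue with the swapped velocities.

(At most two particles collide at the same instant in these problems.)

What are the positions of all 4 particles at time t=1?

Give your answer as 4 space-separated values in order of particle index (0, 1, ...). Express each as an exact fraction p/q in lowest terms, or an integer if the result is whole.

Collision at t=3/5: particles 0 and 1 swap velocities; positions: p0=6/5 p1=6/5 p2=56/5 p3=74/5; velocities now: v0=-3 v1=2 v2=2 v3=-2
Advance to t=1 (no further collisions before then); velocities: v0=-3 v1=2 v2=2 v3=-2; positions = 0 2 12 14

Answer: 0 2 12 14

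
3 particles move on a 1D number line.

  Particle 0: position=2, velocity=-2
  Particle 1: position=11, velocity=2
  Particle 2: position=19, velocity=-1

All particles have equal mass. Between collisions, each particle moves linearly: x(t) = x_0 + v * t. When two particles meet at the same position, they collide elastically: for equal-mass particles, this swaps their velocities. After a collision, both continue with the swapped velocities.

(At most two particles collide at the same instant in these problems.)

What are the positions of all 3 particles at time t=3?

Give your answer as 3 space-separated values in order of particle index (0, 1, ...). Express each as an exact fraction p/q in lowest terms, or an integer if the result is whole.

Collision at t=8/3: particles 1 and 2 swap velocities; positions: p0=-10/3 p1=49/3 p2=49/3; velocities now: v0=-2 v1=-1 v2=2
Advance to t=3 (no further collisions before then); velocities: v0=-2 v1=-1 v2=2; positions = -4 16 17

Answer: -4 16 17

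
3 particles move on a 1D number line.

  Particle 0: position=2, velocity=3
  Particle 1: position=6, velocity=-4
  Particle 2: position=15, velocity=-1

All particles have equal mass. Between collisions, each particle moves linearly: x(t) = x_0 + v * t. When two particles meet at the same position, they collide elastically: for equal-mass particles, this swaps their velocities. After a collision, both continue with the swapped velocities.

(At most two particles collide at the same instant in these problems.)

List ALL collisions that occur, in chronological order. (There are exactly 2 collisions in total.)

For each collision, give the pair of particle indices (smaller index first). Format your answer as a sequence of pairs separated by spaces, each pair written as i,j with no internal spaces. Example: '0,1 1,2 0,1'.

Answer: 0,1 1,2

Derivation:
Collision at t=4/7: particles 0 and 1 swap velocities; positions: p0=26/7 p1=26/7 p2=101/7; velocities now: v0=-4 v1=3 v2=-1
Collision at t=13/4: particles 1 and 2 swap velocities; positions: p0=-7 p1=47/4 p2=47/4; velocities now: v0=-4 v1=-1 v2=3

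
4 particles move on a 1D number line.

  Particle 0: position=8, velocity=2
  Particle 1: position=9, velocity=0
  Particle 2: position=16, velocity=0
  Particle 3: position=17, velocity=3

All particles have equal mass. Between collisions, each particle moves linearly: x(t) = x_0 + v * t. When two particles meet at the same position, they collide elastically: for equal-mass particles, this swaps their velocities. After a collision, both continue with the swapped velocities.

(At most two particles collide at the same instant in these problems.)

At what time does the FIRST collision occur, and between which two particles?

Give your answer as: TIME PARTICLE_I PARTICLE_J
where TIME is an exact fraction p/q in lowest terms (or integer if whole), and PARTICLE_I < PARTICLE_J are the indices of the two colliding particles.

Answer: 1/2 0 1

Derivation:
Pair (0,1): pos 8,9 vel 2,0 -> gap=1, closing at 2/unit, collide at t=1/2
Pair (1,2): pos 9,16 vel 0,0 -> not approaching (rel speed 0 <= 0)
Pair (2,3): pos 16,17 vel 0,3 -> not approaching (rel speed -3 <= 0)
Earliest collision: t=1/2 between 0 and 1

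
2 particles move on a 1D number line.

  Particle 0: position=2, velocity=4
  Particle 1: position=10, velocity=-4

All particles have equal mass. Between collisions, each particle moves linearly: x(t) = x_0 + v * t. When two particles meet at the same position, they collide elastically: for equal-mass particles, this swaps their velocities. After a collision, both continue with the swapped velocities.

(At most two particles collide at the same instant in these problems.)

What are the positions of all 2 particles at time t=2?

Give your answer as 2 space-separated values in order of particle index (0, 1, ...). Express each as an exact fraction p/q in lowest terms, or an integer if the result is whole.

Collision at t=1: particles 0 and 1 swap velocities; positions: p0=6 p1=6; velocities now: v0=-4 v1=4
Advance to t=2 (no further collisions before then); velocities: v0=-4 v1=4; positions = 2 10

Answer: 2 10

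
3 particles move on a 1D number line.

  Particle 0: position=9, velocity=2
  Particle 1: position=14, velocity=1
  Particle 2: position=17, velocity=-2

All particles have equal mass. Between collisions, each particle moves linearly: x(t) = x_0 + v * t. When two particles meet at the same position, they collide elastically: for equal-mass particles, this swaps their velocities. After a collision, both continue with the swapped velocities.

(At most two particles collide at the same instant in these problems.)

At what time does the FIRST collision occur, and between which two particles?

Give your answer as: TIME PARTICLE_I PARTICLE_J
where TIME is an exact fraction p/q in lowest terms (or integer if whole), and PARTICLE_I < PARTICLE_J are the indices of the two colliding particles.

Answer: 1 1 2

Derivation:
Pair (0,1): pos 9,14 vel 2,1 -> gap=5, closing at 1/unit, collide at t=5
Pair (1,2): pos 14,17 vel 1,-2 -> gap=3, closing at 3/unit, collide at t=1
Earliest collision: t=1 between 1 and 2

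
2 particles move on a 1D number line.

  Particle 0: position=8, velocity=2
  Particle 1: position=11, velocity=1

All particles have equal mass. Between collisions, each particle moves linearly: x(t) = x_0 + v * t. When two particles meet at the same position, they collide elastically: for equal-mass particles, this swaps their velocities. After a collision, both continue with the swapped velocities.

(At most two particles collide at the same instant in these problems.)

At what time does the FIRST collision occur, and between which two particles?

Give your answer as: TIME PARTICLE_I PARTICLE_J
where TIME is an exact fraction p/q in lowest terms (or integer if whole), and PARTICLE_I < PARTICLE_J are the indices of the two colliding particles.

Answer: 3 0 1

Derivation:
Pair (0,1): pos 8,11 vel 2,1 -> gap=3, closing at 1/unit, collide at t=3
Earliest collision: t=3 between 0 and 1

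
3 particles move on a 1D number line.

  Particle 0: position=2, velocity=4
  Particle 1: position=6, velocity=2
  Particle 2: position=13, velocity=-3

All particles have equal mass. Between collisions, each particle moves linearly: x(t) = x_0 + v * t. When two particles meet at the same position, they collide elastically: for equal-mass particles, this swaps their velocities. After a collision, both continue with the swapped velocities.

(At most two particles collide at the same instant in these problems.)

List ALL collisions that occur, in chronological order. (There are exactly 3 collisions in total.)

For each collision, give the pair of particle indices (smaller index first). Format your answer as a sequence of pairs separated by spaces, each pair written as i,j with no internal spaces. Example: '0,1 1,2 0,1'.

Answer: 1,2 0,1 1,2

Derivation:
Collision at t=7/5: particles 1 and 2 swap velocities; positions: p0=38/5 p1=44/5 p2=44/5; velocities now: v0=4 v1=-3 v2=2
Collision at t=11/7: particles 0 and 1 swap velocities; positions: p0=58/7 p1=58/7 p2=64/7; velocities now: v0=-3 v1=4 v2=2
Collision at t=2: particles 1 and 2 swap velocities; positions: p0=7 p1=10 p2=10; velocities now: v0=-3 v1=2 v2=4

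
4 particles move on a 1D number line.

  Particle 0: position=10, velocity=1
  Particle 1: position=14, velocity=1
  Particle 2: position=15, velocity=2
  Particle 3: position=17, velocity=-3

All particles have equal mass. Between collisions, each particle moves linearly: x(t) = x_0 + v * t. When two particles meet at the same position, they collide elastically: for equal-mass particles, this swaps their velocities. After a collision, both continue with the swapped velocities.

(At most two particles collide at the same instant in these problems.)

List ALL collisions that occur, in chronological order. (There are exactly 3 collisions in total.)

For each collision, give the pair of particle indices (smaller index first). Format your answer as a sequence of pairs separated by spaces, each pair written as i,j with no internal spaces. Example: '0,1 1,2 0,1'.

Collision at t=2/5: particles 2 and 3 swap velocities; positions: p0=52/5 p1=72/5 p2=79/5 p3=79/5; velocities now: v0=1 v1=1 v2=-3 v3=2
Collision at t=3/4: particles 1 and 2 swap velocities; positions: p0=43/4 p1=59/4 p2=59/4 p3=33/2; velocities now: v0=1 v1=-3 v2=1 v3=2
Collision at t=7/4: particles 0 and 1 swap velocities; positions: p0=47/4 p1=47/4 p2=63/4 p3=37/2; velocities now: v0=-3 v1=1 v2=1 v3=2

Answer: 2,3 1,2 0,1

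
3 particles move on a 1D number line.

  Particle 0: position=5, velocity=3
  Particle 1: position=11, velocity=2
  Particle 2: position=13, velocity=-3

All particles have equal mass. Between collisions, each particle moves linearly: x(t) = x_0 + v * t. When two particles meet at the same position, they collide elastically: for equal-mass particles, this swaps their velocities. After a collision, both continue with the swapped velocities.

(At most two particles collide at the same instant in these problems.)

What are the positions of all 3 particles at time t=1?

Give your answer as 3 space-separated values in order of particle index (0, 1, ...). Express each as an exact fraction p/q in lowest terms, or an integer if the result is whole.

Answer: 8 10 13

Derivation:
Collision at t=2/5: particles 1 and 2 swap velocities; positions: p0=31/5 p1=59/5 p2=59/5; velocities now: v0=3 v1=-3 v2=2
Advance to t=1 (no further collisions before then); velocities: v0=3 v1=-3 v2=2; positions = 8 10 13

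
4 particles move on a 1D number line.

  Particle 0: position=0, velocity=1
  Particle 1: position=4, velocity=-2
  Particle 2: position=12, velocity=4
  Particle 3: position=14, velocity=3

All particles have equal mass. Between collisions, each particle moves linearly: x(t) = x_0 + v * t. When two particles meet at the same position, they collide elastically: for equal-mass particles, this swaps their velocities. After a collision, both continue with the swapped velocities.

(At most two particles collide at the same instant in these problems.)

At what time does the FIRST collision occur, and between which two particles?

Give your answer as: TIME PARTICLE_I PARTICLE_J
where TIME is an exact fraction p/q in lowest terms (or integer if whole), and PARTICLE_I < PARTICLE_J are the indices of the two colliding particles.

Answer: 4/3 0 1

Derivation:
Pair (0,1): pos 0,4 vel 1,-2 -> gap=4, closing at 3/unit, collide at t=4/3
Pair (1,2): pos 4,12 vel -2,4 -> not approaching (rel speed -6 <= 0)
Pair (2,3): pos 12,14 vel 4,3 -> gap=2, closing at 1/unit, collide at t=2
Earliest collision: t=4/3 between 0 and 1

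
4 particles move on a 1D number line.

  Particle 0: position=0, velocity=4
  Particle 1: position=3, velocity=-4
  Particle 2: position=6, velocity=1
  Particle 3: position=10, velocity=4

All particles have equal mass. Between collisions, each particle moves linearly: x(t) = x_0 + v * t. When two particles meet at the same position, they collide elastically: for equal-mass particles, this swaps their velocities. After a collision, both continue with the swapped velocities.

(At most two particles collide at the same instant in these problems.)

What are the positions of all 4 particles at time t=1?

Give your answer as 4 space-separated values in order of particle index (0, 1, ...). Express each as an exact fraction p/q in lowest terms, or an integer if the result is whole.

Answer: -1 4 7 14

Derivation:
Collision at t=3/8: particles 0 and 1 swap velocities; positions: p0=3/2 p1=3/2 p2=51/8 p3=23/2; velocities now: v0=-4 v1=4 v2=1 v3=4
Advance to t=1 (no further collisions before then); velocities: v0=-4 v1=4 v2=1 v3=4; positions = -1 4 7 14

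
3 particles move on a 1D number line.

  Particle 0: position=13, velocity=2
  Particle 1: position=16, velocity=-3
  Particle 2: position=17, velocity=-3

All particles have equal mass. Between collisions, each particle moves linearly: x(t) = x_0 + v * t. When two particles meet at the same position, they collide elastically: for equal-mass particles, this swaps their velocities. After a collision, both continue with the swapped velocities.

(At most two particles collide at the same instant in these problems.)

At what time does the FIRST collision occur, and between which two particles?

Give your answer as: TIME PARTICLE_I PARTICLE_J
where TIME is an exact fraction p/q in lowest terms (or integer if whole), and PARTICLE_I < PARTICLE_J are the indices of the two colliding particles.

Answer: 3/5 0 1

Derivation:
Pair (0,1): pos 13,16 vel 2,-3 -> gap=3, closing at 5/unit, collide at t=3/5
Pair (1,2): pos 16,17 vel -3,-3 -> not approaching (rel speed 0 <= 0)
Earliest collision: t=3/5 between 0 and 1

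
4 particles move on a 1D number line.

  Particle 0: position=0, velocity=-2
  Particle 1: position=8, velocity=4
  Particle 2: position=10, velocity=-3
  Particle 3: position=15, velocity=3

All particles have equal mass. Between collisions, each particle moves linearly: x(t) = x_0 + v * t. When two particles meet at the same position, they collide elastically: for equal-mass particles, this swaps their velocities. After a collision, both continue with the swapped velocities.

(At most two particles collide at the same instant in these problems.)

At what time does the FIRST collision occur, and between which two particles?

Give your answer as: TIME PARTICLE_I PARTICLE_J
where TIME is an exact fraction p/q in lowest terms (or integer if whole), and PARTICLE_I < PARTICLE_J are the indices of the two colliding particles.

Answer: 2/7 1 2

Derivation:
Pair (0,1): pos 0,8 vel -2,4 -> not approaching (rel speed -6 <= 0)
Pair (1,2): pos 8,10 vel 4,-3 -> gap=2, closing at 7/unit, collide at t=2/7
Pair (2,3): pos 10,15 vel -3,3 -> not approaching (rel speed -6 <= 0)
Earliest collision: t=2/7 between 1 and 2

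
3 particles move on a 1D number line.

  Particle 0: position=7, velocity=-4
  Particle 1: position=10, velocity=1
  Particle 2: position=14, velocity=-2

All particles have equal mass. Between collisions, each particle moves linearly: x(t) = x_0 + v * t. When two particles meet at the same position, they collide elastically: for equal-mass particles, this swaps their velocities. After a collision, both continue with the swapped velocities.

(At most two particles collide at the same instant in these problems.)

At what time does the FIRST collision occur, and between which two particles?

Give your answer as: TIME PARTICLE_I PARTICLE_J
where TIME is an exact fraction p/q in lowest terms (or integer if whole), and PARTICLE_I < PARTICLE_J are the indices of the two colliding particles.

Answer: 4/3 1 2

Derivation:
Pair (0,1): pos 7,10 vel -4,1 -> not approaching (rel speed -5 <= 0)
Pair (1,2): pos 10,14 vel 1,-2 -> gap=4, closing at 3/unit, collide at t=4/3
Earliest collision: t=4/3 between 1 and 2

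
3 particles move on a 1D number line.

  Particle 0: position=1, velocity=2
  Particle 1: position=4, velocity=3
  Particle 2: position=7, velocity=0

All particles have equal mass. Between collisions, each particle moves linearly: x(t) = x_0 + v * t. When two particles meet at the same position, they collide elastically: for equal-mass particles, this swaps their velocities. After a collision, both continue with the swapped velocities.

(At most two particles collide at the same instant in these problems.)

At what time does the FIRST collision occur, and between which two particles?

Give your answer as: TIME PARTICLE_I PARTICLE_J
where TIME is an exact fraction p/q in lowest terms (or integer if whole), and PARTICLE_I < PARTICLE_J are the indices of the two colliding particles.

Answer: 1 1 2

Derivation:
Pair (0,1): pos 1,4 vel 2,3 -> not approaching (rel speed -1 <= 0)
Pair (1,2): pos 4,7 vel 3,0 -> gap=3, closing at 3/unit, collide at t=1
Earliest collision: t=1 between 1 and 2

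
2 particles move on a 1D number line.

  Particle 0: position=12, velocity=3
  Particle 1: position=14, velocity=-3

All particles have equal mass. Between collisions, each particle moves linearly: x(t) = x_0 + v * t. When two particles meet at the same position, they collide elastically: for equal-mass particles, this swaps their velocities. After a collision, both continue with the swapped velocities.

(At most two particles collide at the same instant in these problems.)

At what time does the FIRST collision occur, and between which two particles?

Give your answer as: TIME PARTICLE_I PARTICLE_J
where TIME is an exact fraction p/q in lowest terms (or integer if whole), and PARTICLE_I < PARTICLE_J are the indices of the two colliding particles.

Pair (0,1): pos 12,14 vel 3,-3 -> gap=2, closing at 6/unit, collide at t=1/3
Earliest collision: t=1/3 between 0 and 1

Answer: 1/3 0 1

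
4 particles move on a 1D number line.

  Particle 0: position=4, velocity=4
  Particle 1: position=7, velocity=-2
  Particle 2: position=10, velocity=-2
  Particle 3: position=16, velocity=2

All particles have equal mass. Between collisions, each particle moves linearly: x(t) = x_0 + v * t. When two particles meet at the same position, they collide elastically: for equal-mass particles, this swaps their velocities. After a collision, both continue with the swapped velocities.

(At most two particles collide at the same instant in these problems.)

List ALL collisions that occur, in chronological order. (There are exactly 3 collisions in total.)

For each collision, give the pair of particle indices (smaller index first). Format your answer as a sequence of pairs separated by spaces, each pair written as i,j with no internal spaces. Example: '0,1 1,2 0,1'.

Answer: 0,1 1,2 2,3

Derivation:
Collision at t=1/2: particles 0 and 1 swap velocities; positions: p0=6 p1=6 p2=9 p3=17; velocities now: v0=-2 v1=4 v2=-2 v3=2
Collision at t=1: particles 1 and 2 swap velocities; positions: p0=5 p1=8 p2=8 p3=18; velocities now: v0=-2 v1=-2 v2=4 v3=2
Collision at t=6: particles 2 and 3 swap velocities; positions: p0=-5 p1=-2 p2=28 p3=28; velocities now: v0=-2 v1=-2 v2=2 v3=4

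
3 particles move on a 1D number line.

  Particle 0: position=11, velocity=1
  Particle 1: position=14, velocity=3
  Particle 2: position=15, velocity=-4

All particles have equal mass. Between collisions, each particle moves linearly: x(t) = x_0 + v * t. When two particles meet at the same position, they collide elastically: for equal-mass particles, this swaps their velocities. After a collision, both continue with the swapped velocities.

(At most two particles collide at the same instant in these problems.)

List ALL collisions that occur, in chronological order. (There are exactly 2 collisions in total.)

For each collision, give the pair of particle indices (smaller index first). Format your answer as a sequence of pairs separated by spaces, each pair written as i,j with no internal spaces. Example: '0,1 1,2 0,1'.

Collision at t=1/7: particles 1 and 2 swap velocities; positions: p0=78/7 p1=101/7 p2=101/7; velocities now: v0=1 v1=-4 v2=3
Collision at t=4/5: particles 0 and 1 swap velocities; positions: p0=59/5 p1=59/5 p2=82/5; velocities now: v0=-4 v1=1 v2=3

Answer: 1,2 0,1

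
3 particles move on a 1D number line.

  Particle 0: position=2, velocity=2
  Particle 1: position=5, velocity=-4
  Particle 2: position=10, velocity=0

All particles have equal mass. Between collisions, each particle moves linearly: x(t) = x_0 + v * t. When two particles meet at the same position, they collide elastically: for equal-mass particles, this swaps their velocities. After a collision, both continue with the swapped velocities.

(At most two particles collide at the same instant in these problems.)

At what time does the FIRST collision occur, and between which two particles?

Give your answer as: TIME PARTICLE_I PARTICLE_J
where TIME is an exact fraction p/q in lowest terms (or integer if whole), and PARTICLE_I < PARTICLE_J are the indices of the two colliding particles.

Answer: 1/2 0 1

Derivation:
Pair (0,1): pos 2,5 vel 2,-4 -> gap=3, closing at 6/unit, collide at t=1/2
Pair (1,2): pos 5,10 vel -4,0 -> not approaching (rel speed -4 <= 0)
Earliest collision: t=1/2 between 0 and 1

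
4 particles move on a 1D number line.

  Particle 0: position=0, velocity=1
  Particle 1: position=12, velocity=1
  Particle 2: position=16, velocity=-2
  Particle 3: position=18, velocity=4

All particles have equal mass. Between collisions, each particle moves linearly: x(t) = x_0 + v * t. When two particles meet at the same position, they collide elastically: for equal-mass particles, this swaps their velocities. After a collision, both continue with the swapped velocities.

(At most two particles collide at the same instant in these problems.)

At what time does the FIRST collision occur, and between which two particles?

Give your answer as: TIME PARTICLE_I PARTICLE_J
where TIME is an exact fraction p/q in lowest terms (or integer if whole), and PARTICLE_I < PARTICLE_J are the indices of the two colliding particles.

Answer: 4/3 1 2

Derivation:
Pair (0,1): pos 0,12 vel 1,1 -> not approaching (rel speed 0 <= 0)
Pair (1,2): pos 12,16 vel 1,-2 -> gap=4, closing at 3/unit, collide at t=4/3
Pair (2,3): pos 16,18 vel -2,4 -> not approaching (rel speed -6 <= 0)
Earliest collision: t=4/3 between 1 and 2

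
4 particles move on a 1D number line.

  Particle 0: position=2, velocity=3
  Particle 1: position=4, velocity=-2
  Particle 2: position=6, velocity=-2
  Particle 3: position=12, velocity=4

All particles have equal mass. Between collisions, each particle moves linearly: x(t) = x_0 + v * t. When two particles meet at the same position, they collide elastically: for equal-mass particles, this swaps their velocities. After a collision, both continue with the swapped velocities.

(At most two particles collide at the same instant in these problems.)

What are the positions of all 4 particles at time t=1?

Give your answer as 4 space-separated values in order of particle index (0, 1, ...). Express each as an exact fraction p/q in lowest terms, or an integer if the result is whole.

Answer: 2 4 5 16

Derivation:
Collision at t=2/5: particles 0 and 1 swap velocities; positions: p0=16/5 p1=16/5 p2=26/5 p3=68/5; velocities now: v0=-2 v1=3 v2=-2 v3=4
Collision at t=4/5: particles 1 and 2 swap velocities; positions: p0=12/5 p1=22/5 p2=22/5 p3=76/5; velocities now: v0=-2 v1=-2 v2=3 v3=4
Advance to t=1 (no further collisions before then); velocities: v0=-2 v1=-2 v2=3 v3=4; positions = 2 4 5 16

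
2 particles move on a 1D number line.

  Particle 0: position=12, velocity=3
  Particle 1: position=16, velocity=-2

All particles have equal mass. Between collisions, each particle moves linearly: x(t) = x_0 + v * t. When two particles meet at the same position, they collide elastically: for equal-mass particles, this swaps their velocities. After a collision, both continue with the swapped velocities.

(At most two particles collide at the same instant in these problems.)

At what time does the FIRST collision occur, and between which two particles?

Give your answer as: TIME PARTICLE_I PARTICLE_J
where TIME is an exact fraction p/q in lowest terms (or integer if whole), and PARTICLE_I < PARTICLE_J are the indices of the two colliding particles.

Pair (0,1): pos 12,16 vel 3,-2 -> gap=4, closing at 5/unit, collide at t=4/5
Earliest collision: t=4/5 between 0 and 1

Answer: 4/5 0 1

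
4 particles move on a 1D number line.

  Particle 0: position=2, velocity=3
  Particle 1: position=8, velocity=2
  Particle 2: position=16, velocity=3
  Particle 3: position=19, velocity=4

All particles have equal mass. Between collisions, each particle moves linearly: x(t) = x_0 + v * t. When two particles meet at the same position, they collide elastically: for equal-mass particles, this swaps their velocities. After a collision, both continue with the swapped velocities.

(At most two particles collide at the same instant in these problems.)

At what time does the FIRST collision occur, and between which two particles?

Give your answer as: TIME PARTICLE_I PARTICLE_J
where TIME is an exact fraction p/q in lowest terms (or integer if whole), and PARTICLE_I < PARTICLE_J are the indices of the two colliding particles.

Pair (0,1): pos 2,8 vel 3,2 -> gap=6, closing at 1/unit, collide at t=6
Pair (1,2): pos 8,16 vel 2,3 -> not approaching (rel speed -1 <= 0)
Pair (2,3): pos 16,19 vel 3,4 -> not approaching (rel speed -1 <= 0)
Earliest collision: t=6 between 0 and 1

Answer: 6 0 1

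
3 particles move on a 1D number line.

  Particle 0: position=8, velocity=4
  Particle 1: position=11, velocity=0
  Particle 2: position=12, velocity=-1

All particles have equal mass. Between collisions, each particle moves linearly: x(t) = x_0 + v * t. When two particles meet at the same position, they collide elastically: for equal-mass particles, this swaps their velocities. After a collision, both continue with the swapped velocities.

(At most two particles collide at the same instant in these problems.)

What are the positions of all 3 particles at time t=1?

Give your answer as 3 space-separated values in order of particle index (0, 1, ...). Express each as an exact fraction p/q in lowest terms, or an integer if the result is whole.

Collision at t=3/4: particles 0 and 1 swap velocities; positions: p0=11 p1=11 p2=45/4; velocities now: v0=0 v1=4 v2=-1
Collision at t=4/5: particles 1 and 2 swap velocities; positions: p0=11 p1=56/5 p2=56/5; velocities now: v0=0 v1=-1 v2=4
Collision at t=1: particles 0 and 1 swap velocities; positions: p0=11 p1=11 p2=12; velocities now: v0=-1 v1=0 v2=4
Advance to t=1 (no further collisions before then); velocities: v0=-1 v1=0 v2=4; positions = 11 11 12

Answer: 11 11 12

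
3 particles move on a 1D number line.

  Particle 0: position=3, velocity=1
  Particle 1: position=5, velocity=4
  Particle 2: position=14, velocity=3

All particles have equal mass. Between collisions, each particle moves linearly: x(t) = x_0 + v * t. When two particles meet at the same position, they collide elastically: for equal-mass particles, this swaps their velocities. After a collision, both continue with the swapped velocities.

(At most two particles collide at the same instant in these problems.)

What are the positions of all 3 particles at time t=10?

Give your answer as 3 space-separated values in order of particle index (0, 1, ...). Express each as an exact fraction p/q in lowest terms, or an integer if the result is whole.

Collision at t=9: particles 1 and 2 swap velocities; positions: p0=12 p1=41 p2=41; velocities now: v0=1 v1=3 v2=4
Advance to t=10 (no further collisions before then); velocities: v0=1 v1=3 v2=4; positions = 13 44 45

Answer: 13 44 45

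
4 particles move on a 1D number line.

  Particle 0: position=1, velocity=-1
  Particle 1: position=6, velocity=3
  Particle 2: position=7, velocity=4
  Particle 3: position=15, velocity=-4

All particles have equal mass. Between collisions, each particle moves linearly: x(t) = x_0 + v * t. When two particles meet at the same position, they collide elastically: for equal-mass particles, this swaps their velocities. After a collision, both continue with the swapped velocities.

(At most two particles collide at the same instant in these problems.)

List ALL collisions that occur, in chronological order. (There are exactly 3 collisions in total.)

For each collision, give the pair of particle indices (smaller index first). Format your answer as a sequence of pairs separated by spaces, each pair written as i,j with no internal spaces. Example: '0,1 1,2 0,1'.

Collision at t=1: particles 2 and 3 swap velocities; positions: p0=0 p1=9 p2=11 p3=11; velocities now: v0=-1 v1=3 v2=-4 v3=4
Collision at t=9/7: particles 1 and 2 swap velocities; positions: p0=-2/7 p1=69/7 p2=69/7 p3=85/7; velocities now: v0=-1 v1=-4 v2=3 v3=4
Collision at t=14/3: particles 0 and 1 swap velocities; positions: p0=-11/3 p1=-11/3 p2=20 p3=77/3; velocities now: v0=-4 v1=-1 v2=3 v3=4

Answer: 2,3 1,2 0,1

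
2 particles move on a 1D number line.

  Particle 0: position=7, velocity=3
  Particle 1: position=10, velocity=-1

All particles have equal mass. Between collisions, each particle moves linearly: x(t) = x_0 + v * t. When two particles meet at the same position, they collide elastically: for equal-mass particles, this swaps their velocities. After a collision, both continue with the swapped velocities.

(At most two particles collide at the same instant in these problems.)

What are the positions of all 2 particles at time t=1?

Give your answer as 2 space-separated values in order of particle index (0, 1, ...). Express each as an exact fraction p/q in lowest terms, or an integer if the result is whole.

Answer: 9 10

Derivation:
Collision at t=3/4: particles 0 and 1 swap velocities; positions: p0=37/4 p1=37/4; velocities now: v0=-1 v1=3
Advance to t=1 (no further collisions before then); velocities: v0=-1 v1=3; positions = 9 10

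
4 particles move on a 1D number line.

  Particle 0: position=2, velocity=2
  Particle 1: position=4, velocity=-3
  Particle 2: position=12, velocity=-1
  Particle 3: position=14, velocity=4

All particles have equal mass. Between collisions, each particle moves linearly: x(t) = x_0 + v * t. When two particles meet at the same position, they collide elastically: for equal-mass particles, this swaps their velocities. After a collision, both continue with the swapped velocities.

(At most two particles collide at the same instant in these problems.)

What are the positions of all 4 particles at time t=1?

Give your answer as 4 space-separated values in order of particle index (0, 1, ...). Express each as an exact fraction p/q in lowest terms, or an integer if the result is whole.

Answer: 1 4 11 18

Derivation:
Collision at t=2/5: particles 0 and 1 swap velocities; positions: p0=14/5 p1=14/5 p2=58/5 p3=78/5; velocities now: v0=-3 v1=2 v2=-1 v3=4
Advance to t=1 (no further collisions before then); velocities: v0=-3 v1=2 v2=-1 v3=4; positions = 1 4 11 18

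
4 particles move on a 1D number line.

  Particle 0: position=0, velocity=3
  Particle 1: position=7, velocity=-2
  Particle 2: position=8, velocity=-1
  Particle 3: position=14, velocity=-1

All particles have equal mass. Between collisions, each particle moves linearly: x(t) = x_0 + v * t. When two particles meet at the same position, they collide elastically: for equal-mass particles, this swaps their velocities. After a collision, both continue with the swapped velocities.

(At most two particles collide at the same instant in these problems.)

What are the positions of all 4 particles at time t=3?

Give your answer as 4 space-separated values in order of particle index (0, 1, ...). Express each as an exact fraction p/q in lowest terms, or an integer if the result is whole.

Collision at t=7/5: particles 0 and 1 swap velocities; positions: p0=21/5 p1=21/5 p2=33/5 p3=63/5; velocities now: v0=-2 v1=3 v2=-1 v3=-1
Collision at t=2: particles 1 and 2 swap velocities; positions: p0=3 p1=6 p2=6 p3=12; velocities now: v0=-2 v1=-1 v2=3 v3=-1
Advance to t=3 (no further collisions before then); velocities: v0=-2 v1=-1 v2=3 v3=-1; positions = 1 5 9 11

Answer: 1 5 9 11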